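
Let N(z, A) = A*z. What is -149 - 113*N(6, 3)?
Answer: -2183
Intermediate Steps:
-149 - 113*N(6, 3) = -149 - 339*6 = -149 - 113*18 = -149 - 2034 = -2183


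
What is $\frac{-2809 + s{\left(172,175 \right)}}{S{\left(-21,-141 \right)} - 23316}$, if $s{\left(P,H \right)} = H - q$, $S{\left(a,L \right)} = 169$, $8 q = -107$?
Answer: $\frac{20965}{185176} \approx 0.11322$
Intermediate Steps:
$q = - \frac{107}{8}$ ($q = \frac{1}{8} \left(-107\right) = - \frac{107}{8} \approx -13.375$)
$s{\left(P,H \right)} = \frac{107}{8} + H$ ($s{\left(P,H \right)} = H - - \frac{107}{8} = H + \frac{107}{8} = \frac{107}{8} + H$)
$\frac{-2809 + s{\left(172,175 \right)}}{S{\left(-21,-141 \right)} - 23316} = \frac{-2809 + \left(\frac{107}{8} + 175\right)}{169 - 23316} = \frac{-2809 + \frac{1507}{8}}{-23147} = \left(- \frac{20965}{8}\right) \left(- \frac{1}{23147}\right) = \frac{20965}{185176}$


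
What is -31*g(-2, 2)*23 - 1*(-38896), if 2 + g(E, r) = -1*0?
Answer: 40322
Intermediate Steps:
g(E, r) = -2 (g(E, r) = -2 - 1*0 = -2 + 0 = -2)
-31*g(-2, 2)*23 - 1*(-38896) = -31*(-2)*23 - 1*(-38896) = 62*23 + 38896 = 1426 + 38896 = 40322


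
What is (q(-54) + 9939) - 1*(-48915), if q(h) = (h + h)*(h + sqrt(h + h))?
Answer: 64686 - 648*I*sqrt(3) ≈ 64686.0 - 1122.4*I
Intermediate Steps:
q(h) = 2*h*(h + sqrt(2)*sqrt(h)) (q(h) = (2*h)*(h + sqrt(2*h)) = (2*h)*(h + sqrt(2)*sqrt(h)) = 2*h*(h + sqrt(2)*sqrt(h)))
(q(-54) + 9939) - 1*(-48915) = ((2*(-54)**2 + 2*sqrt(2)*(-54)**(3/2)) + 9939) - 1*(-48915) = ((2*2916 + 2*sqrt(2)*(-162*I*sqrt(6))) + 9939) + 48915 = ((5832 - 648*I*sqrt(3)) + 9939) + 48915 = (15771 - 648*I*sqrt(3)) + 48915 = 64686 - 648*I*sqrt(3)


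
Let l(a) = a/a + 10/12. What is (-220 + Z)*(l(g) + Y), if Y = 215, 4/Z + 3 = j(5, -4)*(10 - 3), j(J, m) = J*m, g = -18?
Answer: -6822444/143 ≈ -47709.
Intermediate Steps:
l(a) = 11/6 (l(a) = 1 + 10*(1/12) = 1 + ⅚ = 11/6)
Z = -4/143 (Z = 4/(-3 + (5*(-4))*(10 - 3)) = 4/(-3 - 20*7) = 4/(-3 - 140) = 4/(-143) = 4*(-1/143) = -4/143 ≈ -0.027972)
(-220 + Z)*(l(g) + Y) = (-220 - 4/143)*(11/6 + 215) = -31464/143*1301/6 = -6822444/143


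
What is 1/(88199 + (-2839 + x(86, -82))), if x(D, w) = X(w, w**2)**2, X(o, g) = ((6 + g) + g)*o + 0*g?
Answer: 1/1217112105344 ≈ 8.2162e-13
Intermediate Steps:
X(o, g) = o*(6 + 2*g) (X(o, g) = (6 + 2*g)*o + 0 = o*(6 + 2*g) + 0 = o*(6 + 2*g))
x(D, w) = 4*w**2*(3 + w**2)**2 (x(D, w) = (2*w*(3 + w**2))**2 = 4*w**2*(3 + w**2)**2)
1/(88199 + (-2839 + x(86, -82))) = 1/(88199 + (-2839 + 4*(-82)**2*(3 + (-82)**2)**2)) = 1/(88199 + (-2839 + 4*6724*(3 + 6724)**2)) = 1/(88199 + (-2839 + 4*6724*6727**2)) = 1/(88199 + (-2839 + 4*6724*45252529)) = 1/(88199 + (-2839 + 1217112019984)) = 1/(88199 + 1217112017145) = 1/1217112105344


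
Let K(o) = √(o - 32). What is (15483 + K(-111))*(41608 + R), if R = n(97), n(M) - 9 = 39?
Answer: 644959848 + 41656*I*√143 ≈ 6.4496e+8 + 4.9813e+5*I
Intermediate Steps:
n(M) = 48 (n(M) = 9 + 39 = 48)
R = 48
K(o) = √(-32 + o)
(15483 + K(-111))*(41608 + R) = (15483 + √(-32 - 111))*(41608 + 48) = (15483 + √(-143))*41656 = (15483 + I*√143)*41656 = 644959848 + 41656*I*√143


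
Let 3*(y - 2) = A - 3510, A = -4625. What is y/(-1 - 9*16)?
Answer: 8129/435 ≈ 18.687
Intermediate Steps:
y = -8129/3 (y = 2 + (-4625 - 3510)/3 = 2 + (⅓)*(-8135) = 2 - 8135/3 = -8129/3 ≈ -2709.7)
y/(-1 - 9*16) = -8129/(3*(-1 - 9*16)) = -8129/(3*(-1 - 144)) = -8129/3/(-145) = -8129/3*(-1/145) = 8129/435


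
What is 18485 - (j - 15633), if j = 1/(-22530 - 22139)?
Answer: 1524016943/44669 ≈ 34118.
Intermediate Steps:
j = -1/44669 (j = 1/(-44669) = -1/44669 ≈ -2.2387e-5)
18485 - (j - 15633) = 18485 - (-1/44669 - 15633) = 18485 - 1*(-698310478/44669) = 18485 + 698310478/44669 = 1524016943/44669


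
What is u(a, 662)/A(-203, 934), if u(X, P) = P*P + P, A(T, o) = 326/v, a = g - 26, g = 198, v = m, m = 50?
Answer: 10972650/163 ≈ 67317.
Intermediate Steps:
v = 50
a = 172 (a = 198 - 26 = 172)
A(T, o) = 163/25 (A(T, o) = 326/50 = 326*(1/50) = 163/25)
u(X, P) = P + P² (u(X, P) = P² + P = P + P²)
u(a, 662)/A(-203, 934) = (662*(1 + 662))/(163/25) = (662*663)*(25/163) = 438906*(25/163) = 10972650/163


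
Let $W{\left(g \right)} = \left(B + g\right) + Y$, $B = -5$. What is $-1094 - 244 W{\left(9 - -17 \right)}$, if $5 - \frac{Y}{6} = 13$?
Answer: $5494$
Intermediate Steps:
$Y = -48$ ($Y = 30 - 78 = -48$)
$W{\left(g \right)} = -53 + g$ ($W{\left(g \right)} = \left(-5 + g\right) - 48 = -53 + g$)
$-1094 - 244 W{\left(9 - -17 \right)} = -1094 - 244 \left(-53 + \left(9 - -17\right)\right) = -1094 - 244 \left(-53 + \left(9 + 17\right)\right) = -1094 - 244 \left(-53 + 26\right) = -1094 - -6588 = -1094 + 6588 = 5494$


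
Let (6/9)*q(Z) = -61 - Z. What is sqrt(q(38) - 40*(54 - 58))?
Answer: sqrt(46)/2 ≈ 3.3912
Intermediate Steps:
q(Z) = -183/2 - 3*Z/2 (q(Z) = 3*(-61 - Z)/2 = -183/2 - 3*Z/2)
sqrt(q(38) - 40*(54 - 58)) = sqrt((-183/2 - 3/2*38) - 40*(54 - 58)) = sqrt((-183/2 - 57) - 40*(-4)) = sqrt(-297/2 + 160) = sqrt(23/2) = sqrt(46)/2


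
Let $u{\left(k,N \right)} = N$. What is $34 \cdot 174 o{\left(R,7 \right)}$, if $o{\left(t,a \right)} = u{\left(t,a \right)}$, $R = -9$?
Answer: $41412$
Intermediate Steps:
$o{\left(t,a \right)} = a$
$34 \cdot 174 o{\left(R,7 \right)} = 34 \cdot 174 \cdot 7 = 5916 \cdot 7 = 41412$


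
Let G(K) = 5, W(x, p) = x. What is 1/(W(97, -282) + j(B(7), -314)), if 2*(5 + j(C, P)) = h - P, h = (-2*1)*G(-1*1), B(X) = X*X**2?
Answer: 1/244 ≈ 0.0040984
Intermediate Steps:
B(X) = X**3
h = -10 (h = -2*1*5 = -2*5 = -10)
j(C, P) = -10 - P/2 (j(C, P) = -5 + (-10 - P)/2 = -5 + (-5 - P/2) = -10 - P/2)
1/(W(97, -282) + j(B(7), -314)) = 1/(97 + (-10 - 1/2*(-314))) = 1/(97 + (-10 + 157)) = 1/(97 + 147) = 1/244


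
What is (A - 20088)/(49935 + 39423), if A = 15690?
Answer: -733/14893 ≈ -0.049218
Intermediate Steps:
(A - 20088)/(49935 + 39423) = (15690 - 20088)/(49935 + 39423) = -4398/89358 = -4398*1/89358 = -733/14893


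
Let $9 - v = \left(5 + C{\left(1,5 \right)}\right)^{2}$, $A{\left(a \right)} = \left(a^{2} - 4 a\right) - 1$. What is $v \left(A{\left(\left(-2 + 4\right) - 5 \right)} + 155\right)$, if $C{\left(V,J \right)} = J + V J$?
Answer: $-37800$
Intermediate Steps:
$A{\left(a \right)} = -1 + a^{2} - 4 a$
$C{\left(V,J \right)} = J + J V$
$v = -216$ ($v = 9 - \left(5 + 5 \left(1 + 1\right)\right)^{2} = 9 - \left(5 + 5 \cdot 2\right)^{2} = 9 - \left(5 + 10\right)^{2} = 9 - 15^{2} = 9 - 225 = -216$)
$v \left(A{\left(\left(-2 + 4\right) - 5 \right)} + 155\right) = - 216 \left(\left(-1 + \left(\left(-2 + 4\right) - 5\right)^{2} - 4 \left(\left(-2 + 4\right) - 5\right)\right) + 155\right) = - 216 \left(\left(-1 + \left(2 - 5\right)^{2} - 4 \left(2 - 5\right)\right) + 155\right) = - 216 \left(\left(-1 + \left(-3\right)^{2} - -12\right) + 155\right) = - 216 \left(\left(-1 + 9 + 12\right) + 155\right) = - 216 \left(20 + 155\right) = \left(-216\right) 175 = -37800$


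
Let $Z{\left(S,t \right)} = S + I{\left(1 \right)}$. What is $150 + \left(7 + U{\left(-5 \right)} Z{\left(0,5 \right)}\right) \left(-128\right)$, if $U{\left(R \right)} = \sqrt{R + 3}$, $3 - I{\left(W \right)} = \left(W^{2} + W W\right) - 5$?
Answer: $-746 - 768 i \sqrt{2} \approx -746.0 - 1086.1 i$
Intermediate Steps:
$I{\left(W \right)} = 8 - 2 W^{2}$ ($I{\left(W \right)} = 3 - \left(\left(W^{2} + W W\right) - 5\right) = 3 - \left(\left(W^{2} + W^{2}\right) - 5\right) = 3 - \left(2 W^{2} - 5\right) = 3 - \left(-5 + 2 W^{2}\right) = 8 - 2 W^{2}$)
$Z{\left(S,t \right)} = 6 + S$ ($Z{\left(S,t \right)} = S + \left(8 - 2 \cdot 1^{2}\right) = S + \left(8 - 2\right) = S + 6 = 6 + S$)
$U{\left(R \right)} = \sqrt{3 + R}$
$150 + \left(7 + U{\left(-5 \right)} Z{\left(0,5 \right)}\right) \left(-128\right) = 150 + \left(7 + \sqrt{3 - 5} \left(6 + 0\right)\right) \left(-128\right) = 150 + \left(7 + \sqrt{-2} \cdot 6\right) \left(-128\right) = 150 + \left(7 + i \sqrt{2} \cdot 6\right) \left(-128\right) = 150 + \left(7 + 6 i \sqrt{2}\right) \left(-128\right) = 150 - \left(896 + 768 i \sqrt{2}\right) = -746 - 768 i \sqrt{2}$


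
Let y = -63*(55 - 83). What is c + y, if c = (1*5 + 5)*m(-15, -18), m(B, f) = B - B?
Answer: 1764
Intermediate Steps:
m(B, f) = 0
y = 1764 (y = -63*(-28) = 1764)
c = 0 (c = (1*5 + 5)*0 = (5 + 5)*0 = 10*0 = 0)
c + y = 0 + 1764 = 1764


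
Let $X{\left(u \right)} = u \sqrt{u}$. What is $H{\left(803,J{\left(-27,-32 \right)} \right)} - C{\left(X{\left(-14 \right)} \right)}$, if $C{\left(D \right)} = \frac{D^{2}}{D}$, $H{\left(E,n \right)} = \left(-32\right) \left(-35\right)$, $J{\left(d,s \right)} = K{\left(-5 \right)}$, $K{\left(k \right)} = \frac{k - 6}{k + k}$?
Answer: $1120 + 14 i \sqrt{14} \approx 1120.0 + 52.383 i$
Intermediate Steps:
$K{\left(k \right)} = \frac{-6 + k}{2 k}$
$J{\left(d,s \right)} = \frac{11}{10}$ ($J{\left(d,s \right)} = \frac{-6 - 5}{2 \left(-5\right)} = \frac{1}{2} \left(- \frac{1}{5}\right) \left(-11\right) = \frac{11}{10}$)
$H{\left(E,n \right)} = 1120$
$X{\left(u \right)} = u^{\frac{3}{2}}$
$C{\left(D \right)} = D$
$H{\left(803,J{\left(-27,-32 \right)} \right)} - C{\left(X{\left(-14 \right)} \right)} = 1120 - \left(-14\right)^{\frac{3}{2}} = 1120 - - 14 i \sqrt{14} = 1120 + 14 i \sqrt{14}$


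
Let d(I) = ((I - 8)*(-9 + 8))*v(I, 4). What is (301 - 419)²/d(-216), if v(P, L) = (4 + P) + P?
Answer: -3481/23968 ≈ -0.14524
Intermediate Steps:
v(P, L) = 4 + 2*P
d(I) = (4 + 2*I)*(8 - I) (d(I) = ((I - 8)*(-9 + 8))*(4 + 2*I) = ((-8 + I)*(-1))*(4 + 2*I) = (8 - I)*(4 + 2*I) = (4 + 2*I)*(8 - I))
(301 - 419)²/d(-216) = (301 - 419)²/((-2*(-8 - 216)*(2 - 216))) = (-118)²/((-2*(-224)*(-214))) = 13924/(-95872) = 13924*(-1/95872) = -3481/23968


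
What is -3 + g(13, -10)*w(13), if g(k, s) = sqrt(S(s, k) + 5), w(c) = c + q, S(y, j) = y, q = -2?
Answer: -3 + 11*I*sqrt(5) ≈ -3.0 + 24.597*I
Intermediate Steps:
w(c) = -2 + c (w(c) = c - 2 = -2 + c)
g(k, s) = sqrt(5 + s) (g(k, s) = sqrt(s + 5) = sqrt(5 + s))
-3 + g(13, -10)*w(13) = -3 + sqrt(5 - 10)*(-2 + 13) = -3 + sqrt(-5)*11 = -3 + (I*sqrt(5))*11 = -3 + 11*I*sqrt(5)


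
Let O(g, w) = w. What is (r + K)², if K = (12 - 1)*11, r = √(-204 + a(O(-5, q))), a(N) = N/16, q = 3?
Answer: (484 + I*√3261)²/16 ≈ 14437.0 + 3454.9*I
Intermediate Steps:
a(N) = N/16 (a(N) = N*(1/16) = N/16)
r = I*√3261/4 (r = √(-204 + (1/16)*3) = √(-204 + 3/16) = √(-3261/16) = I*√3261/4 ≈ 14.276*I)
K = 121 (K = 11*11 = 121)
(r + K)² = (I*√3261/4 + 121)² = (121 + I*√3261/4)²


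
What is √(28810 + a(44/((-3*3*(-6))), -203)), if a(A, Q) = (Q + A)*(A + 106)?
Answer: √5258734/27 ≈ 84.933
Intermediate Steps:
a(A, Q) = (106 + A)*(A + Q) (a(A, Q) = (A + Q)*(106 + A) = (106 + A)*(A + Q))
√(28810 + a(44/((-3*3*(-6))), -203)) = √(28810 + ((44/((-3*3*(-6))))² + 106*(44/((-3*3*(-6)))) + 106*(-203) + (44/((-3*3*(-6))))*(-203))) = √(28810 + ((44/((-9*(-6))))² + 106*(44/((-9*(-6)))) - 21518 + (44/((-9*(-6))))*(-203))) = √(28810 + ((44/54)² + 106*(44/54) - 21518 + (44/54)*(-203))) = √(28810 + ((44*(1/54))² + 106*(44*(1/54)) - 21518 + (44*(1/54))*(-203))) = √(28810 + ((22/27)² + 106*(22/27) - 21518 + (22/27)*(-203))) = √(28810 + (484/729 + 2332/27 - 21518 - 4466/27)) = √(28810 - 15743756/729) = √(5258734/729) = √5258734/27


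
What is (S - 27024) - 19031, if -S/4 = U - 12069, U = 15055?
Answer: -57999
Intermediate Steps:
S = -11944 (S = -4*(15055 - 12069) = -4*2986 = -11944)
(S - 27024) - 19031 = (-11944 - 27024) - 19031 = -38968 - 19031 = -57999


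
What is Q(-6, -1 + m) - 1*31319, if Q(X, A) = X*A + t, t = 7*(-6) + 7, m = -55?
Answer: -31018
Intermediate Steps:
t = -35 (t = -42 + 7 = -35)
Q(X, A) = -35 + A*X (Q(X, A) = X*A - 35 = A*X - 35 = -35 + A*X)
Q(-6, -1 + m) - 1*31319 = (-35 + (-1 - 55)*(-6)) - 1*31319 = (-35 - 56*(-6)) - 31319 = (-35 + 336) - 31319 = 301 - 31319 = -31018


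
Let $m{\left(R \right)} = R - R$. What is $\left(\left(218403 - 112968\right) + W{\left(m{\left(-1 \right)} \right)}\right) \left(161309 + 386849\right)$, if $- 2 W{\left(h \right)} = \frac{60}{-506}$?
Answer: $\frac{14622153021060}{253} \approx 5.7795 \cdot 10^{10}$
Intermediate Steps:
$m{\left(R \right)} = 0$
$W{\left(h \right)} = \frac{15}{253}$ ($W{\left(h \right)} = - \frac{60 \frac{1}{-506}}{2} = - \frac{60 \left(- \frac{1}{506}\right)}{2} = \left(- \frac{1}{2}\right) \left(- \frac{30}{253}\right) = \frac{15}{253}$)
$\left(\left(218403 - 112968\right) + W{\left(m{\left(-1 \right)} \right)}\right) \left(161309 + 386849\right) = \left(\left(218403 - 112968\right) + \frac{15}{253}\right) \left(161309 + 386849\right) = \left(\left(218403 - 112968\right) + \frac{15}{253}\right) 548158 = \left(105435 + \frac{15}{253}\right) 548158 = \frac{26675070}{253} \cdot 548158 = \frac{14622153021060}{253}$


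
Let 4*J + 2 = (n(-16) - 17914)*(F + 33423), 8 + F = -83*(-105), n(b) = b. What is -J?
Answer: 377695451/2 ≈ 1.8885e+8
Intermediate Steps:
F = 8707 (F = -8 - 83*(-105) = -8 + 8715 = 8707)
J = -377695451/2 (J = -½ + ((-16 - 17914)*(8707 + 33423))/4 = -½ + (-17930*42130)/4 = -½ + (¼)*(-755390900) = -½ - 188847725 = -377695451/2 ≈ -1.8885e+8)
-J = -1*(-377695451/2) = 377695451/2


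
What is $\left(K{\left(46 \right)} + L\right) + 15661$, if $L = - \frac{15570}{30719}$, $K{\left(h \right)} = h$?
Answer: $\frac{482487763}{30719} \approx 15707.0$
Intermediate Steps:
$L = - \frac{15570}{30719}$ ($L = \left(-15570\right) \frac{1}{30719} = - \frac{15570}{30719} \approx -0.50685$)
$\left(K{\left(46 \right)} + L\right) + 15661 = \left(46 - \frac{15570}{30719}\right) + 15661 = \frac{1397504}{30719} + 15661 = \frac{482487763}{30719}$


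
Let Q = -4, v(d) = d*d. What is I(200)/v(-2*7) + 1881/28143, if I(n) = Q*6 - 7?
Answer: -55973/612892 ≈ -0.091326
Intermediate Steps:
v(d) = d²
I(n) = -31 (I(n) = -4*6 - 7 = -24 - 7 = -31)
I(200)/v(-2*7) + 1881/28143 = -31/((-2*7)²) + 1881/28143 = -31/((-14)²) + 1881*(1/28143) = -31/196 + 209/3127 = -55973/612892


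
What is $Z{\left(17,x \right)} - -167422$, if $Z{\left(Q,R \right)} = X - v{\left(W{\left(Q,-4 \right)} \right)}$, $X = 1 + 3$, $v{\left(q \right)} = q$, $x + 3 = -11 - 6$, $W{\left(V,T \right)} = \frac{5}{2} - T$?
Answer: $\frac{334839}{2} \approx 1.6742 \cdot 10^{5}$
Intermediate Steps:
$W{\left(V,T \right)} = \frac{5}{2} - T$ ($W{\left(V,T \right)} = 5 \cdot \frac{1}{2} - T = \frac{5}{2} - T$)
$x = -20$ ($x = -3 - 17 = -20$)
$X = 4$
$Z{\left(Q,R \right)} = - \frac{5}{2}$ ($Z{\left(Q,R \right)} = 4 - \left(\frac{5}{2} - -4\right) = 4 - \left(\frac{5}{2} + 4\right) = 4 - \frac{13}{2} = - \frac{5}{2}$)
$Z{\left(17,x \right)} - -167422 = - \frac{5}{2} - -167422 = - \frac{5}{2} + 167422 = \frac{334839}{2}$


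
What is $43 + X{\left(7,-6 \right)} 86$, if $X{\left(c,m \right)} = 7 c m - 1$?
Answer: $-25327$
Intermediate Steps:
$X{\left(c,m \right)} = -1 + 7 c m$ ($X{\left(c,m \right)} = 7 c m - 1 = -1 + 7 c m$)
$43 + X{\left(7,-6 \right)} 86 = 43 + \left(-1 + 7 \cdot 7 \left(-6\right)\right) 86 = 43 + \left(-1 - 294\right) 86 = 43 - 25370 = -25327$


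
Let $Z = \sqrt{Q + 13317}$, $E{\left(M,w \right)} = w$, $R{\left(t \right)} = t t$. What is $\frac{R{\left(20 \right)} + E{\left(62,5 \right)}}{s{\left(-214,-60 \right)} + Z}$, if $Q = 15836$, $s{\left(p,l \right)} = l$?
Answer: $\frac{24300}{25553} + \frac{405 \sqrt{29153}}{25553} \approx 3.6571$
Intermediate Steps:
$R{\left(t \right)} = t^{2}$
$Z = \sqrt{29153}$ ($Z = \sqrt{15836 + 13317} = \sqrt{29153} \approx 170.74$)
$\frac{R{\left(20 \right)} + E{\left(62,5 \right)}}{s{\left(-214,-60 \right)} + Z} = \frac{20^{2} + 5}{-60 + \sqrt{29153}} = \frac{400 + 5}{-60 + \sqrt{29153}} = \frac{405}{-60 + \sqrt{29153}}$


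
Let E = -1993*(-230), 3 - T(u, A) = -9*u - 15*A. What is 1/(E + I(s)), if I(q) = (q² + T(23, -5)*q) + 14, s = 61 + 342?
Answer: 1/675218 ≈ 1.4810e-6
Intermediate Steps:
T(u, A) = 3 + 9*u + 15*A (T(u, A) = 3 - (-9*u - 15*A) = 3 - (-15*A - 9*u) = 3 + (9*u + 15*A) = 3 + 9*u + 15*A)
s = 403
I(q) = 14 + q² + 135*q (I(q) = (q² + (3 + 9*23 + 15*(-5))*q) + 14 = (q² + (3 + 207 - 75)*q) + 14 = (q² + 135*q) + 14 = 14 + q² + 135*q)
E = 458390
1/(E + I(s)) = 1/(458390 + (14 + 403² + 135*403)) = 1/(458390 + (14 + 162409 + 54405)) = 1/(458390 + 216828) = 1/675218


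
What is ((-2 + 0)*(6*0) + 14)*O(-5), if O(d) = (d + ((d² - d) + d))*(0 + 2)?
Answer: 560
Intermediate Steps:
O(d) = 2*d + 2*d² (O(d) = (d + d²)*2 = 2*d + 2*d²)
((-2 + 0)*(6*0) + 14)*O(-5) = ((-2 + 0)*(6*0) + 14)*(2*(-5)*(1 - 5)) = (-2*0 + 14)*(2*(-5)*(-4)) = (0 + 14)*40 = 14*40 = 560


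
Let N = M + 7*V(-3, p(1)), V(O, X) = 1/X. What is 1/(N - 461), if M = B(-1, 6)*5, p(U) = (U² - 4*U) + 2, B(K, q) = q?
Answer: -1/438 ≈ -0.0022831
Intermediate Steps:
p(U) = 2 + U² - 4*U
M = 30 (M = 6*5 = 30)
N = 23 (N = 30 + 7/(2 + 1² - 4*1) = 30 + 7/(2 + 1 - 4) = 30 + 7/(-1) = 30 + 7*(-1) = 30 - 7 = 23)
1/(N - 461) = 1/(23 - 461) = 1/(-438) = -1/438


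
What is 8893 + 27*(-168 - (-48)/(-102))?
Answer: 73853/17 ≈ 4344.3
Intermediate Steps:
8893 + 27*(-168 - (-48)/(-102)) = 8893 + 27*(-168 - (-48)*(-1)/102) = 8893 + 27*(-168 - 1*8/17) = 8893 + 27*(-168 - 8/17) = 8893 + 27*(-2864/17) = 8893 - 77328/17 = 73853/17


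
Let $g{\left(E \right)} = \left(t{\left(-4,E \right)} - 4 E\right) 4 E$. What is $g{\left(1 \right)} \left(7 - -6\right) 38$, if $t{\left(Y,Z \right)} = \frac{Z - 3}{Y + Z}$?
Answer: $- \frac{19760}{3} \approx -6586.7$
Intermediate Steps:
$t{\left(Y,Z \right)} = \frac{-3 + Z}{Y + Z}$
$g{\left(E \right)} = 4 E \left(- 4 E + \frac{-3 + E}{-4 + E}\right)$ ($g{\left(E \right)} = \left(\frac{-3 + E}{-4 + E} - 4 E\right) 4 E = \left(- 4 E + \frac{-3 + E}{-4 + E}\right) 4 E = 4 E \left(- 4 E + \frac{-3 + E}{-4 + E}\right)$)
$g{\left(1 \right)} \left(7 - -6\right) 38 = 4 \cdot 1 \frac{1}{-4 + 1} \left(-3 - 4 \cdot 1^{2} + 17 \cdot 1\right) \left(7 - -6\right) 38 = 4 \cdot 1 \frac{1}{-3} \left(-3 - 4 + 17\right) \left(7 + 6\right) 38 = 4 \cdot 1 \left(- \frac{1}{3}\right) \left(-3 - 4 + 17\right) 13 \cdot 38 = 4 \cdot 1 \left(- \frac{1}{3}\right) 10 \cdot 13 \cdot 38 = \left(- \frac{40}{3}\right) 13 \cdot 38 = \left(- \frac{520}{3}\right) 38 = - \frac{19760}{3}$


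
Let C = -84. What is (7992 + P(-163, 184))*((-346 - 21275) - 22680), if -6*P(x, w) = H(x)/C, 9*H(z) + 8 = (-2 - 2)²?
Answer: -66916143655/189 ≈ -3.5405e+8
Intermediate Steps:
H(z) = 8/9 (H(z) = -8/9 + (-2 - 2)²/9 = -8/9 + (⅑)*(-4)² = -8/9 + (⅑)*16 = -8/9 + 16/9 = 8/9)
P(x, w) = 1/567 (P(x, w) = -4/(27*(-84)) = -4*(-1)/(27*84) = -⅙*(-2/189) = 1/567)
(7992 + P(-163, 184))*((-346 - 21275) - 22680) = (7992 + 1/567)*((-346 - 21275) - 22680) = 4531465*(-21621 - 22680)/567 = (4531465/567)*(-44301) = -66916143655/189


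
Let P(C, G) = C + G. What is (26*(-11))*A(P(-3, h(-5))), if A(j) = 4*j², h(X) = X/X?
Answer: -4576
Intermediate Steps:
h(X) = 1
(26*(-11))*A(P(-3, h(-5))) = (26*(-11))*(4*(-3 + 1)²) = -1144*(-2)² = -1144*4 = -286*16 = -4576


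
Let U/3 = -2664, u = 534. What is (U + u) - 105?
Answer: -7563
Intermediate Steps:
U = -7992 (U = 3*(-2664) = -7992)
(U + u) - 105 = (-7992 + 534) - 105 = -7458 - 105 = -7563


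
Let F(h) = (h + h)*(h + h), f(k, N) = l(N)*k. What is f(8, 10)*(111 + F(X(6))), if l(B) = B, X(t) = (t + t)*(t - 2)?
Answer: 746160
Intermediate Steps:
X(t) = 2*t*(-2 + t) (X(t) = (2*t)*(-2 + t) = 2*t*(-2 + t))
f(k, N) = N*k
F(h) = 4*h² (F(h) = (2*h)*(2*h) = 4*h²)
f(8, 10)*(111 + F(X(6))) = (10*8)*(111 + 4*(2*6*(-2 + 6))²) = 80*(111 + 4*(2*6*4)²) = 80*(111 + 4*48²) = 80*(111 + 4*2304) = 80*(111 + 9216) = 80*9327 = 746160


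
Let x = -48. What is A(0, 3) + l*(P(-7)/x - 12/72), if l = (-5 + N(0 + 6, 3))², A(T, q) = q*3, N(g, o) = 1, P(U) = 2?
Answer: 17/3 ≈ 5.6667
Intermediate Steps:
A(T, q) = 3*q
l = 16 (l = (-5 + 1)² = (-4)² = 16)
A(0, 3) + l*(P(-7)/x - 12/72) = 3*3 + 16*(2/(-48) - 12/72) = 9 + 16*(2*(-1/48) - 12*1/72) = 9 + 16*(-1/24 - ⅙) = 9 + 16*(-5/24) = 9 - 10/3 = 17/3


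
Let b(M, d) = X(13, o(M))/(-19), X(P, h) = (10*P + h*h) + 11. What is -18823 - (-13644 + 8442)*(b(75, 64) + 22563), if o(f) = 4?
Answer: 2228907443/19 ≈ 1.1731e+8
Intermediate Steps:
X(P, h) = 11 + h² + 10*P (X(P, h) = (10*P + h²) + 11 = (h² + 10*P) + 11 = 11 + h² + 10*P)
b(M, d) = -157/19 (b(M, d) = (11 + 4² + 10*13)/(-19) = (11 + 16 + 130)*(-1/19) = 157*(-1/19) = -157/19)
-18823 - (-13644 + 8442)*(b(75, 64) + 22563) = -18823 - (-13644 + 8442)*(-157/19 + 22563) = -18823 - (-5202)*428540/19 = -18823 - 1*(-2229265080/19) = -18823 + 2229265080/19 = 2228907443/19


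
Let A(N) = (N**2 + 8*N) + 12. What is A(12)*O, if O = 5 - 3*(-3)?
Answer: 3528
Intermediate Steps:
O = 14 (O = 5 + 9 = 14)
A(N) = 12 + N**2 + 8*N
A(12)*O = (12 + 12**2 + 8*12)*14 = (12 + 144 + 96)*14 = 252*14 = 3528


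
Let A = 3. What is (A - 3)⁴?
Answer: 0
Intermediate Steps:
(A - 3)⁴ = (3 - 3)⁴ = 0⁴ = 0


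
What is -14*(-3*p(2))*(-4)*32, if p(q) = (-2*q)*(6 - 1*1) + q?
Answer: 96768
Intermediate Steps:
p(q) = -9*q (p(q) = (-2*q)*(6 - 1) + q = -2*q*5 + q = -10*q + q = -9*q)
-14*(-3*p(2))*(-4)*32 = -14*(-(-27)*2)*(-4)*32 = -14*(-3*(-18))*(-4)*32 = -756*(-4)*32 = -14*(-216)*32 = 3024*32 = 96768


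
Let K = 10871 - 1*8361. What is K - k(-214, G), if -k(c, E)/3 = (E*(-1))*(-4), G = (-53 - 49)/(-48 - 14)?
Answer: 78422/31 ≈ 2529.7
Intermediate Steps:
K = 2510 (K = 10871 - 8361 = 2510)
G = 51/31 (G = -102/(-62) = -102*(-1/62) = 51/31 ≈ 1.6452)
k(c, E) = -12*E (k(c, E) = -3*E*(-1)*(-4) = -3*(-E)*(-4) = -12*E)
K - k(-214, G) = 2510 - (-12)*51/31 = 2510 - 1*(-612/31) = 2510 + 612/31 = 78422/31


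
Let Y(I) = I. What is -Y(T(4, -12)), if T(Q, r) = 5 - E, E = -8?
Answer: -13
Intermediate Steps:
T(Q, r) = 13 (T(Q, r) = 5 - 1*(-8) = 5 + 8 = 13)
-Y(T(4, -12)) = -1*13 = -13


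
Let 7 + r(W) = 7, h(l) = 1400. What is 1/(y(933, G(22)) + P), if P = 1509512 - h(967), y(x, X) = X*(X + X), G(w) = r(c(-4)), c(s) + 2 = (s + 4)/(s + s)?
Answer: 1/1508112 ≈ 6.6308e-7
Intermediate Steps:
c(s) = -2 + (4 + s)/(2*s) (c(s) = -2 + (s + 4)/(s + s) = -2 + (4 + s)/((2*s)) = -2 + (4 + s)*(1/(2*s)) = -2 + (4 + s)/(2*s))
r(W) = 0 (r(W) = -7 + 7 = 0)
G(w) = 0
y(x, X) = 2*X**2 (y(x, X) = X*(2*X) = 2*X**2)
P = 1508112 (P = 1509512 - 1*1400 = 1509512 - 1400 = 1508112)
1/(y(933, G(22)) + P) = 1/(2*0**2 + 1508112) = 1/(2*0 + 1508112) = 1/(0 + 1508112) = 1/1508112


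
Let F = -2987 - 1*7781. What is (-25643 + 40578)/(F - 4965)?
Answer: -14935/15733 ≈ -0.94928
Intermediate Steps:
F = -10768 (F = -2987 - 7781 = -10768)
(-25643 + 40578)/(F - 4965) = (-25643 + 40578)/(-10768 - 4965) = 14935/(-15733) = 14935*(-1/15733) = -14935/15733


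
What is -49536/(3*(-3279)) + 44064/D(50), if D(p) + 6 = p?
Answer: 12101032/12023 ≈ 1006.5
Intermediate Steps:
D(p) = -6 + p
-49536/(3*(-3279)) + 44064/D(50) = -49536/(3*(-3279)) + 44064/(-6 + 50) = -49536/(-9837) + 44064/44 = -49536*(-1/9837) + 44064*(1/44) = 5504/1093 + 11016/11 = 12101032/12023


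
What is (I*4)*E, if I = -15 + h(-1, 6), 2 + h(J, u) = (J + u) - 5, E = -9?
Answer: 612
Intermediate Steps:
h(J, u) = -7 + J + u (h(J, u) = -2 + ((J + u) - 5) = -2 + (-5 + J + u) = -7 + J + u)
I = -17 (I = -15 + (-7 - 1 + 6) = -15 - 2 = -17)
(I*4)*E = -17*4*(-9) = -68*(-9) = 612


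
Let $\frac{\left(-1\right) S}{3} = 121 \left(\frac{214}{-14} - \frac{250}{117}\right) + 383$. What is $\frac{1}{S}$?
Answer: $\frac{273}{1412872} \approx 0.00019322$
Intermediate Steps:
$S = \frac{1412872}{273}$ ($S = - 3 \left(121 \left(\frac{214}{-14} - \frac{250}{117}\right) + 383\right) = - 3 \left(121 \left(214 \left(- \frac{1}{14}\right) - \frac{250}{117}\right) + 383\right) = - 3 \left(121 \left(- \frac{107}{7} - \frac{250}{117}\right) + 383\right) = - 3 \left(121 \left(- \frac{14269}{819}\right) + 383\right) = - 3 \left(- \frac{1726549}{819} + 383\right) = \left(-3\right) \left(- \frac{1412872}{819}\right) = \frac{1412872}{273} \approx 5175.4$)
$\frac{1}{S} = \frac{1}{\frac{1412872}{273}} = \frac{273}{1412872}$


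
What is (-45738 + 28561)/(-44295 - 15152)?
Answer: 17177/59447 ≈ 0.28895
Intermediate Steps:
(-45738 + 28561)/(-44295 - 15152) = -17177/(-59447) = -17177*(-1/59447) = 17177/59447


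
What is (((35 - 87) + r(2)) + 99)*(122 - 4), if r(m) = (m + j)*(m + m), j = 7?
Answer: 9794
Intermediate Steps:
r(m) = 2*m*(7 + m) (r(m) = (m + 7)*(m + m) = (7 + m)*(2*m) = 2*m*(7 + m))
(((35 - 87) + r(2)) + 99)*(122 - 4) = (((35 - 87) + 2*2*(7 + 2)) + 99)*(122 - 4) = ((-52 + 2*2*9) + 99)*118 = ((-52 + 36) + 99)*118 = (-16 + 99)*118 = 83*118 = 9794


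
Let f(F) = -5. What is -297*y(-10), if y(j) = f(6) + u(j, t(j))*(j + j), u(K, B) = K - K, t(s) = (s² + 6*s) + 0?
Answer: 1485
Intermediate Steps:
t(s) = s² + 6*s
u(K, B) = 0
y(j) = -5 (y(j) = -5 + 0*(j + j) = -5 + 0*(2*j) = -5 + 0 = -5)
-297*y(-10) = -297*(-5) = 1485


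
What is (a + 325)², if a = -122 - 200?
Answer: 9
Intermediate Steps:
a = -322
(a + 325)² = (-322 + 325)² = 3² = 9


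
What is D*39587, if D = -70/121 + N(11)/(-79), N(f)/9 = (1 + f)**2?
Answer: -6426791102/9559 ≈ -6.7233e+5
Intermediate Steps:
N(f) = 9*(1 + f)**2
D = -162346/9559 (D = -70/121 + (9*(1 + 11)**2)/(-79) = -70*1/121 + (9*12**2)*(-1/79) = -70/121 + (9*144)*(-1/79) = -70/121 + 1296*(-1/79) = -70/121 - 1296/79 = -162346/9559 ≈ -16.984)
D*39587 = -162346/9559*39587 = -6426791102/9559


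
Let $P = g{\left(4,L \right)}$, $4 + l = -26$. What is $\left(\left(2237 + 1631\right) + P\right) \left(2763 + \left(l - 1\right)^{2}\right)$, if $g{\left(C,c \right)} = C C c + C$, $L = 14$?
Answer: $15253504$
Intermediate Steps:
$l = -30$ ($l = -4 - 26 = -30$)
$g{\left(C,c \right)} = C + c C^{2}$ ($g{\left(C,c \right)} = C^{2} c + C = c C^{2} + C = C + c C^{2}$)
$P = 228$ ($P = 4 \left(1 + 4 \cdot 14\right) = 4 \left(1 + 56\right) = 4 \cdot 57 = 228$)
$\left(\left(2237 + 1631\right) + P\right) \left(2763 + \left(l - 1\right)^{2}\right) = \left(\left(2237 + 1631\right) + 228\right) \left(2763 + \left(-30 - 1\right)^{2}\right) = \left(3868 + 228\right) \left(2763 + \left(-31\right)^{2}\right) = 4096 \left(2763 + 961\right) = 4096 \cdot 3724 = 15253504$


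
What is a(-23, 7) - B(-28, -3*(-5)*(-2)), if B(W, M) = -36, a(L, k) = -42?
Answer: -6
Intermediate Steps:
a(-23, 7) - B(-28, -3*(-5)*(-2)) = -42 - 1*(-36) = -42 + 36 = -6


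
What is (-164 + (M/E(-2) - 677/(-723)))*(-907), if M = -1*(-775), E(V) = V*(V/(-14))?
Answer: 3771364955/1446 ≈ 2.6081e+6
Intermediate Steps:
E(V) = -V²/14 (E(V) = V*(V*(-1/14)) = V*(-V/14) = -V²/14)
M = 775
(-164 + (M/E(-2) - 677/(-723)))*(-907) = (-164 + (775/((-1/14*(-2)²)) - 677/(-723)))*(-907) = (-164 + (775/((-1/14*4)) - 677*(-1/723)))*(-907) = (-164 + (775/(-2/7) + 677/723))*(-907) = (-164 + (775*(-7/2) + 677/723))*(-907) = (-164 + (-5425/2 + 677/723))*(-907) = (-164 - 3920921/1446)*(-907) = -4158065/1446*(-907) = 3771364955/1446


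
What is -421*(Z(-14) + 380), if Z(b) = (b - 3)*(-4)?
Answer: -188608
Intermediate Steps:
Z(b) = 12 - 4*b (Z(b) = (-3 + b)*(-4) = 12 - 4*b)
-421*(Z(-14) + 380) = -421*((12 - 4*(-14)) + 380) = -421*((12 + 56) + 380) = -421*(68 + 380) = -421*448 = -188608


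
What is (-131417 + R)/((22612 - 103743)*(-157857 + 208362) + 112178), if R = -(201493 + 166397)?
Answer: 499307/4097408977 ≈ 0.00012186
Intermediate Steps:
R = -367890 (R = -1*367890 = -367890)
(-131417 + R)/((22612 - 103743)*(-157857 + 208362) + 112178) = (-131417 - 367890)/((22612 - 103743)*(-157857 + 208362) + 112178) = -499307/(-81131*50505 + 112178) = -499307/(-4097521155 + 112178) = -499307/(-4097408977) = -499307*(-1/4097408977) = 499307/4097408977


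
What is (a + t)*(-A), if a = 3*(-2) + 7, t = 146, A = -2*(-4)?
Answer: -1176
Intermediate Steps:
A = 8
a = 1 (a = -6 + 7 = 1)
(a + t)*(-A) = (1 + 146)*(-1*8) = 147*(-8) = -1176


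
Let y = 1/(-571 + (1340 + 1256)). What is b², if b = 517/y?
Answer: 1096051955625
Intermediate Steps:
y = 1/2025 (y = 1/(-571 + 2596) = 1/2025 ≈ 0.00049383)
b = 1046925 (b = 517/(1/2025) = 517*2025 = 1046925)
b² = 1046925² = 1096051955625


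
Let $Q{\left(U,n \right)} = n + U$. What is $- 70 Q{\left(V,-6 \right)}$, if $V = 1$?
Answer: $350$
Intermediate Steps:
$Q{\left(U,n \right)} = U + n$
$- 70 Q{\left(V,-6 \right)} = - 70 \left(1 - 6\right) = \left(-70\right) \left(-5\right) = 350$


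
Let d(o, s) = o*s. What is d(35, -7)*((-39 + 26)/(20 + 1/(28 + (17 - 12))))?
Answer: 105105/661 ≈ 159.01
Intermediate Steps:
d(35, -7)*((-39 + 26)/(20 + 1/(28 + (17 - 12)))) = (35*(-7))*((-39 + 26)/(20 + 1/(28 + (17 - 12)))) = -(-3185)/(20 + 1/(28 + 5)) = -(-3185)/(20 + 1/33) = -(-3185)/661/33 = -(-3185)*33/661 = -245*(-429/661) = 105105/661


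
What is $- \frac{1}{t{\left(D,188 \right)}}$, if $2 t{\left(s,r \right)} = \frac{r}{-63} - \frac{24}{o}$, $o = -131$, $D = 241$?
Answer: $\frac{8253}{11558} \approx 0.71405$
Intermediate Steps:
$t{\left(s,r \right)} = \frac{12}{131} - \frac{r}{126}$ ($t{\left(s,r \right)} = \frac{\frac{r}{-63} - \frac{24}{-131}}{2} = \frac{r \left(- \frac{1}{63}\right) - - \frac{24}{131}}{2} = \frac{- \frac{r}{63} + \frac{24}{131}}{2} = \frac{\frac{24}{131} - \frac{r}{63}}{2} = \frac{12}{131} - \frac{r}{126}$)
$- \frac{1}{t{\left(D,188 \right)}} = - \frac{1}{\frac{12}{131} - \frac{94}{63}} = - \frac{1}{- \frac{11558}{8253}} = \left(-1\right) \left(- \frac{8253}{11558}\right) = \frac{8253}{11558}$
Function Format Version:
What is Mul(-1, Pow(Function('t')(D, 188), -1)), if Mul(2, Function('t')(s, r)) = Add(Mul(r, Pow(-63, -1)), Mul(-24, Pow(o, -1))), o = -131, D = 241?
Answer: Rational(8253, 11558) ≈ 0.71405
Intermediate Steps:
Function('t')(s, r) = Add(Rational(12, 131), Mul(Rational(-1, 126), r)) (Function('t')(s, r) = Mul(Rational(1, 2), Add(Mul(r, Pow(-63, -1)), Mul(-24, Pow(-131, -1)))) = Mul(Rational(1, 2), Add(Mul(r, Rational(-1, 63)), Mul(-24, Rational(-1, 131)))) = Mul(Rational(1, 2), Add(Mul(Rational(-1, 63), r), Rational(24, 131))) = Mul(Rational(1, 2), Add(Rational(24, 131), Mul(Rational(-1, 63), r))) = Add(Rational(12, 131), Mul(Rational(-1, 126), r)))
Mul(-1, Pow(Function('t')(D, 188), -1)) = Mul(-1, Pow(Add(Rational(12, 131), Mul(Rational(-1, 126), 188)), -1)) = Mul(-1, Pow(Add(Rational(12, 131), Rational(-94, 63)), -1)) = Mul(-1, Pow(Rational(-11558, 8253), -1)) = Mul(-1, Rational(-8253, 11558)) = Rational(8253, 11558)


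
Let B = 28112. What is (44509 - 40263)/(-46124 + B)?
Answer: -2123/9006 ≈ -0.23573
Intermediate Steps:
(44509 - 40263)/(-46124 + B) = (44509 - 40263)/(-46124 + 28112) = 4246/(-18012) = 4246*(-1/18012) = -2123/9006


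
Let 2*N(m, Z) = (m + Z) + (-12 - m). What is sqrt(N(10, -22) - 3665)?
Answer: I*sqrt(3682) ≈ 60.68*I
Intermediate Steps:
N(m, Z) = -6 + Z/2 (N(m, Z) = ((m + Z) + (-12 - m))/2 = ((Z + m) + (-12 - m))/2 = (-12 + Z)/2 = -6 + Z/2)
sqrt(N(10, -22) - 3665) = sqrt((-6 + (1/2)*(-22)) - 3665) = sqrt((-6 - 11) - 3665) = sqrt(-17 - 3665) = sqrt(-3682) = I*sqrt(3682)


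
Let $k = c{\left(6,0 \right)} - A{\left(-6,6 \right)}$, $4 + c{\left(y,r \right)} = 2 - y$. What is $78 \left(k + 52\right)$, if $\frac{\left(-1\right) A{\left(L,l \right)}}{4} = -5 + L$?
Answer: $0$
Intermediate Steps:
$A{\left(L,l \right)} = 20 - 4 L$ ($A{\left(L,l \right)} = - 4 \left(-5 + L\right) = 20 - 4 L$)
$c{\left(y,r \right)} = -2 - y$ ($c{\left(y,r \right)} = -4 - \left(-2 + y\right) = -2 - y$)
$k = -52$ ($k = \left(-2 - 6\right) - \left(20 - -24\right) = \left(-2 - 6\right) - \left(20 + 24\right) = -8 - 44 = -52$)
$78 \left(k + 52\right) = 78 \left(-52 + 52\right) = 78 \cdot 0 = 0$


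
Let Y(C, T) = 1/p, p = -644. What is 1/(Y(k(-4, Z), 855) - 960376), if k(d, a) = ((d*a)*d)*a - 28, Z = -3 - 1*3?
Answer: -644/618482145 ≈ -1.0413e-6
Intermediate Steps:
Z = -6 (Z = -3 - 3 = -6)
k(d, a) = -28 + a**2*d**2 (k(d, a) = ((a*d)*d)*a - 28 = (a*d**2)*a - 28 = a**2*d**2 - 28 = -28 + a**2*d**2)
Y(C, T) = -1/644 (Y(C, T) = 1/(-644) = -1/644)
1/(Y(k(-4, Z), 855) - 960376) = 1/(-1/644 - 960376) = 1/(-618482145/644) = -644/618482145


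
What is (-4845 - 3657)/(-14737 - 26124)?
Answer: 8502/40861 ≈ 0.20807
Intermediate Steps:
(-4845 - 3657)/(-14737 - 26124) = -8502/(-40861) = -8502*(-1/40861) = 8502/40861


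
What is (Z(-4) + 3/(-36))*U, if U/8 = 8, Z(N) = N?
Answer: -784/3 ≈ -261.33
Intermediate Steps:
U = 64 (U = 8*8 = 64)
(Z(-4) + 3/(-36))*U = (-4 + 3/(-36))*64 = (-4 + 3*(-1/36))*64 = (-4 - 1/12)*64 = -49/12*64 = -784/3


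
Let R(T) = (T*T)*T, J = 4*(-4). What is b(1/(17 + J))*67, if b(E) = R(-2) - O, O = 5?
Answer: -871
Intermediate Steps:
J = -16
R(T) = T³ (R(T) = T²*T = T³)
b(E) = -13 (b(E) = (-2)³ - 1*5 = -8 - 5 = -13)
b(1/(17 + J))*67 = -13*67 = -871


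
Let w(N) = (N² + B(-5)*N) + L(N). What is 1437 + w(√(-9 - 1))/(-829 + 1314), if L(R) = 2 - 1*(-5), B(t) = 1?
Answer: 696942/485 + I*√10/485 ≈ 1437.0 + 0.0065202*I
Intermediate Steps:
L(R) = 7 (L(R) = 2 + 5 = 7)
w(N) = 7 + N + N² (w(N) = (N² + 1*N) + 7 = (N² + N) + 7 = (N + N²) + 7 = 7 + N + N²)
1437 + w(√(-9 - 1))/(-829 + 1314) = 1437 + (7 + √(-9 - 1) + (√(-9 - 1))²)/(-829 + 1314) = 1437 + (7 + √(-10) + (√(-10))²)/485 = 1437 + (7 + I*√10 + (I*√10)²)/485 = 1437 + (7 + I*√10 - 10)/485 = 1437 + (-3 + I*√10)/485 = 1437 + (-3/485 + I*√10/485) = 696942/485 + I*√10/485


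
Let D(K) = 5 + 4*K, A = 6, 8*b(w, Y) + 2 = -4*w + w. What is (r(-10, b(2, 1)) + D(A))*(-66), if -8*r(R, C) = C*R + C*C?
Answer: -7293/4 ≈ -1823.3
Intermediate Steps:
b(w, Y) = -1/4 - 3*w/8 (b(w, Y) = -1/4 + (-4*w + w)/8 = -1/4 + (-3*w)/8 = -1/4 - 3*w/8)
r(R, C) = -C**2/8 - C*R/8 (r(R, C) = -(C*R + C*C)/8 = -(C*R + C**2)/8 = -(C**2 + C*R)/8 = -C**2/8 - C*R/8)
(r(-10, b(2, 1)) + D(A))*(-66) = (-(-1/4 - 3/8*2)*((-1/4 - 3/8*2) - 10)/8 + (5 + 4*6))*(-66) = (-(-1/4 - 3/4)*((-1/4 - 3/4) - 10)/8 + (5 + 24))*(-66) = (-1/8*(-1)*(-1 - 10) + 29)*(-66) = (-1/8*(-1)*(-11) + 29)*(-66) = (-11/8 + 29)*(-66) = (221/8)*(-66) = -7293/4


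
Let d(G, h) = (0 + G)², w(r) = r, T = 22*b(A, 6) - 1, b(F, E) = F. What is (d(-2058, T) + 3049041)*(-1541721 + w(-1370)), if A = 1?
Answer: -11240499795855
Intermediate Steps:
T = 21 (T = 22*1 - 1 = 22 - 1 = 21)
d(G, h) = G²
(d(-2058, T) + 3049041)*(-1541721 + w(-1370)) = ((-2058)² + 3049041)*(-1541721 - 1370) = (4235364 + 3049041)*(-1543091) = 7284405*(-1543091) = -11240499795855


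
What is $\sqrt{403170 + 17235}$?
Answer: $\sqrt{420405} \approx 648.39$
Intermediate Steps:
$\sqrt{403170 + 17235} = \sqrt{420405}$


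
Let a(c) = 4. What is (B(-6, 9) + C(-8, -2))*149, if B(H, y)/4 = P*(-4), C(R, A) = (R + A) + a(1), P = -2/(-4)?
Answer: -2086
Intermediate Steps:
P = ½ (P = -2*(-¼) = ½ ≈ 0.50000)
C(R, A) = 4 + A + R (C(R, A) = (R + A) + 4 = (A + R) + 4 = 4 + A + R)
B(H, y) = -8 (B(H, y) = 4*((½)*(-4)) = 4*(-2) = -8)
(B(-6, 9) + C(-8, -2))*149 = (-8 + (4 - 2 - 8))*149 = (-8 - 6)*149 = -14*149 = -2086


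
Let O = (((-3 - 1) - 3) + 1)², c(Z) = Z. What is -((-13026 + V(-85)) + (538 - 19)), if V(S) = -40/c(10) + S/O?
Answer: 450481/36 ≈ 12513.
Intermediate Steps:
O = 36 (O = ((-4 - 3) + 1)² = (-7 + 1)² = (-6)² = 36)
V(S) = -4 + S/36 (V(S) = -40/10 + S/36 = -40*⅒ + S*(1/36) = -4 + S/36)
-((-13026 + V(-85)) + (538 - 19)) = -((-13026 + (-4 + (1/36)*(-85))) + (538 - 19)) = -((-13026 + (-4 - 85/36)) + 519) = -((-13026 - 229/36) + 519) = -(-469165/36 + 519) = -1*(-450481/36) = 450481/36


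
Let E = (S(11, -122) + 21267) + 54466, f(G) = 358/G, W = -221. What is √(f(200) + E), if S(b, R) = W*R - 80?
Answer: √10261679/10 ≈ 320.34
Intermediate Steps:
S(b, R) = -80 - 221*R (S(b, R) = -221*R - 80 = -80 - 221*R)
E = 102615 (E = ((-80 - 221*(-122)) + 21267) + 54466 = ((-80 + 26962) + 21267) + 54466 = (26882 + 21267) + 54466 = 48149 + 54466 = 102615)
√(f(200) + E) = √(358/200 + 102615) = √(358*(1/200) + 102615) = √(179/100 + 102615) = √(10261679/100) = √10261679/10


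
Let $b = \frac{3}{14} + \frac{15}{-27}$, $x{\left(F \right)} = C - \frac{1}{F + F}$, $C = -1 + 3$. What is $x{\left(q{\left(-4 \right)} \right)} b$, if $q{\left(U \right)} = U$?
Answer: $- \frac{731}{1008} \approx -0.7252$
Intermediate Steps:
$C = 2$
$x{\left(F \right)} = 2 - \frac{1}{2 F}$ ($x{\left(F \right)} = 2 - \frac{1}{F + F} = 2 - \frac{1}{2 F}$)
$b = - \frac{43}{126}$ ($b = 3 \cdot \frac{1}{14} + 15 \left(- \frac{1}{27}\right) = \frac{3}{14} - \frac{5}{9} = - \frac{43}{126} \approx -0.34127$)
$x{\left(q{\left(-4 \right)} \right)} b = \left(2 - \frac{1}{2 \left(-4\right)}\right) \left(- \frac{43}{126}\right) = \left(2 - - \frac{1}{8}\right) \left(- \frac{43}{126}\right) = \left(2 + \frac{1}{8}\right) \left(- \frac{43}{126}\right) = \frac{17}{8} \left(- \frac{43}{126}\right) = - \frac{731}{1008}$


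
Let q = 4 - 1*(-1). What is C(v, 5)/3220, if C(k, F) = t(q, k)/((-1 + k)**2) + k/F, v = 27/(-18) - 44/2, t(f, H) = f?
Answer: -112647/77312200 ≈ -0.0014570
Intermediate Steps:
q = 5 (q = 4 + 1 = 5)
v = -47/2 (v = 27*(-1/18) - 44*1/2 = -3/2 - 22 = -47/2 ≈ -23.500)
C(k, F) = 5/(-1 + k)**2 + k/F (C(k, F) = 5/((-1 + k)**2) + k/F = 5/(-1 + k)**2 + k/F)
C(v, 5)/3220 = (5/(-1 - 47/2)**2 - 47/2/5)/3220 = (5/(-49/2)**2 - 47/2*1/5)*(1/3220) = (5*(4/2401) - 47/10)*(1/3220) = (20/2401 - 47/10)*(1/3220) = -112647/24010*1/3220 = -112647/77312200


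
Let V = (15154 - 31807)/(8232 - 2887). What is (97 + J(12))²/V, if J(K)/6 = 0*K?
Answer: -50291105/16653 ≈ -3019.9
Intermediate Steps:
V = -16653/5345 ≈ -3.1156
J(K) = 0 (J(K) = 6*(0*K) = 6*0 = 0)
(97 + J(12))²/V = (97 + 0)²/(-16653/5345) = 97²*(-5345/16653) = 9409*(-5345/16653) = -50291105/16653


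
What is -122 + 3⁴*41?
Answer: 3199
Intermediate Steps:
-122 + 3⁴*41 = -122 + 81*41 = -122 + 3321 = 3199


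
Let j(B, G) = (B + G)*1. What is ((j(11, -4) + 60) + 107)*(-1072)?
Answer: -186528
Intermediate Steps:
j(B, G) = B + G
((j(11, -4) + 60) + 107)*(-1072) = (((11 - 4) + 60) + 107)*(-1072) = ((7 + 60) + 107)*(-1072) = (67 + 107)*(-1072) = 174*(-1072) = -186528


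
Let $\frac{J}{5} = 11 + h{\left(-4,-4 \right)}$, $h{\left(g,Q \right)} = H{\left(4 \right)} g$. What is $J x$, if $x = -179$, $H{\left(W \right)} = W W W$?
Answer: $219275$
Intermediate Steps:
$H{\left(W \right)} = W^{3}$ ($H{\left(W \right)} = W^{2} W = W^{3}$)
$h{\left(g,Q \right)} = 64 g$ ($h{\left(g,Q \right)} = 4^{3} g = 64 g$)
$J = -1225$ ($J = 5 \left(11 + 64 \left(-4\right)\right) = 5 \left(11 - 256\right) = 5 \left(-245\right) = -1225$)
$J x = \left(-1225\right) \left(-179\right) = 219275$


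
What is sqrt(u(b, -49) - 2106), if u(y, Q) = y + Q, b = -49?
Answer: 2*I*sqrt(551) ≈ 46.947*I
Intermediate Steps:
u(y, Q) = Q + y
sqrt(u(b, -49) - 2106) = sqrt((-49 - 49) - 2106) = sqrt(-98 - 2106) = sqrt(-2204) = 2*I*sqrt(551)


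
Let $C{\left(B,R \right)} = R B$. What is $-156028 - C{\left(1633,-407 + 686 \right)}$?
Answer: $-611635$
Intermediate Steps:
$C{\left(B,R \right)} = B R$
$-156028 - C{\left(1633,-407 + 686 \right)} = -156028 - 1633 \left(-407 + 686\right) = -156028 - 1633 \cdot 279 = -156028 - 455607 = -611635$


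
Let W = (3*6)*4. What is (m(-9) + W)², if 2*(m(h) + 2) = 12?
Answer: 5776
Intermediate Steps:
W = 72 (W = 18*4 = 72)
m(h) = 4 (m(h) = -2 + (½)*12 = -2 + 6 = 4)
(m(-9) + W)² = (4 + 72)² = 76² = 5776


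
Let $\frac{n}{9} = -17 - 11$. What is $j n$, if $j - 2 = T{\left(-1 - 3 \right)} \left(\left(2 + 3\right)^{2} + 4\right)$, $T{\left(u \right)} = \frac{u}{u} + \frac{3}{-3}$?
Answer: $-504$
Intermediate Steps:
$T{\left(u \right)} = 0$ ($T{\left(u \right)} = 1 + 3 \left(- \frac{1}{3}\right) = 1 - 1 = 0$)
$j = 2$ ($j = 2 + 0 \left(\left(2 + 3\right)^{2} + 4\right) = 2 + 0 \left(5^{2} + 4\right) = 2 + 0 \left(25 + 4\right) = 2 + 0 \cdot 29 = 2 + 0 = 2$)
$n = -252$ ($n = 9 \left(-17 - 11\right) = 9 \left(-28\right) = -252$)
$j n = 2 \left(-252\right) = -504$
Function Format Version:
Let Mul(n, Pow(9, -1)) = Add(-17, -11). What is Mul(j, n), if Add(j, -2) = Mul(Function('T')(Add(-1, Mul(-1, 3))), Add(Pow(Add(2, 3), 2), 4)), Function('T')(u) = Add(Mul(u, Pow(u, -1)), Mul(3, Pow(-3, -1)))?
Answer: -504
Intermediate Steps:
Function('T')(u) = 0 (Function('T')(u) = Add(1, Mul(3, Rational(-1, 3))) = Add(1, -1) = 0)
j = 2 (j = Add(2, Mul(0, Add(Pow(Add(2, 3), 2), 4))) = Add(2, Mul(0, Add(Pow(5, 2), 4))) = Add(2, Mul(0, Add(25, 4))) = Add(2, Mul(0, 29)) = Add(2, 0) = 2)
n = -252 (n = Mul(9, Add(-17, -11)) = Mul(9, -28) = -252)
Mul(j, n) = Mul(2, -252) = -504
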